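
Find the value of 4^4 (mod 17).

Step 1: Compute 4^4 mod 17 step by step, reducing modulo 17 at each step.
  4^1 mod 17 = 4
  4^2 mod 17 = (4 * 4) mod 17 = 16
  4^3 mod 17 = (16 * 4) mod 17 = 13
  4^4 mod 17 = (13 * 4) mod 17 = 1
Step 2: Result = 1.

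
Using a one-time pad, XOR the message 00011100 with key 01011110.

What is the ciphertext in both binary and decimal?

Step 1: Write out the XOR operation bit by bit:
  Message: 00011100
  Key:     01011110
  XOR:     01000010
Step 2: Convert to decimal: 01000010 = 66.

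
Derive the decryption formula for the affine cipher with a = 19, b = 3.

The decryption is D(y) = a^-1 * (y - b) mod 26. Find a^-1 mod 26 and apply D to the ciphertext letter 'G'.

Step 1: Find a^-1, the modular inverse of 19 mod 26.
Step 2: We need 19 * a^-1 = 1 (mod 26).
Step 3: 19 * 11 = 209 = 8 * 26 + 1, so a^-1 = 11.
Step 4: D(y) = 11(y - 3) mod 26.
Step 5: Apply to 'G' (y = 6): D(6) = 11 * (6 - 3) mod 26 = 11 * 3 mod 26 = 7 -> 'H'.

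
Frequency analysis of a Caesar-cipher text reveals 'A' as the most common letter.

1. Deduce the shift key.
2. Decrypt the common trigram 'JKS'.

Step 1: In English, 'E' is the most frequent letter (12.7%).
Step 2: The most frequent ciphertext letter is 'A' (position 0).
Step 3: Shift = (0 - 4) mod 26 = 22.
Step 4: Decrypt 'JKS' by shifting back 22:
  J -> N
  K -> O
  S -> W
Step 5: 'JKS' decrypts to 'NOW'.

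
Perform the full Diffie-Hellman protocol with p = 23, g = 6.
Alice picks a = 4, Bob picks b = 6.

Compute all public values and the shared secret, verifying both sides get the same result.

Step 1: A = g^a mod p = 6^4 mod 23 = 8.
Step 2: B = g^b mod p = 6^6 mod 23 = 12.
Step 3: Alice computes s = B^a mod p = 12^4 mod 23 = 13.
Step 4: Bob computes s = A^b mod p = 8^6 mod 23 = 13.
Both sides agree: shared secret = 13.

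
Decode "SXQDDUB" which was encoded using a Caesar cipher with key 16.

Step 1: Reverse the shift by subtracting 16 from each letter position.
  S (position 18) -> position (18-16) mod 26 = 2 -> C
  X (position 23) -> position (23-16) mod 26 = 7 -> H
  Q (position 16) -> position (16-16) mod 26 = 0 -> A
  D (position 3) -> position (3-16) mod 26 = 13 -> N
  D (position 3) -> position (3-16) mod 26 = 13 -> N
  U (position 20) -> position (20-16) mod 26 = 4 -> E
  B (position 1) -> position (1-16) mod 26 = 11 -> L
Decrypted message: CHANNEL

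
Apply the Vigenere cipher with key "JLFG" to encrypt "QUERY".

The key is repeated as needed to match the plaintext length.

Step 1: Repeat key to match plaintext length:
  Plaintext: QUERY
  Key:       JLFGJ
Step 2: Encrypt each letter:
  Q(16) + J(9) = (16+9) mod 26 = 25 = Z
  U(20) + L(11) = (20+11) mod 26 = 5 = F
  E(4) + F(5) = (4+5) mod 26 = 9 = J
  R(17) + G(6) = (17+6) mod 26 = 23 = X
  Y(24) + J(9) = (24+9) mod 26 = 7 = H
Ciphertext: ZFJXH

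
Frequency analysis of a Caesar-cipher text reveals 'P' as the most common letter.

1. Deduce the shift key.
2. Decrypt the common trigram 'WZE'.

Step 1: In English, 'E' is the most frequent letter (12.7%).
Step 2: The most frequent ciphertext letter is 'P' (position 15).
Step 3: Shift = (15 - 4) mod 26 = 11.
Step 4: Decrypt 'WZE' by shifting back 11:
  W -> L
  Z -> O
  E -> T
Step 5: 'WZE' decrypts to 'LOT'.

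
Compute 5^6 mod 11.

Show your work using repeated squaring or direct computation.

Step 1: Compute 5^6 mod 11 step by step, reducing modulo 11 at each step.
  5^1 mod 11 = 5
  5^2 mod 11 = (5 * 5) mod 11 = 3
  5^3 mod 11 = (3 * 5) mod 11 = 4
  5^4 mod 11 = (4 * 5) mod 11 = 9
  5^5 mod 11 = (9 * 5) mod 11 = 1
  5^6 mod 11 = (1 * 5) mod 11 = 5
Step 2: Result = 5.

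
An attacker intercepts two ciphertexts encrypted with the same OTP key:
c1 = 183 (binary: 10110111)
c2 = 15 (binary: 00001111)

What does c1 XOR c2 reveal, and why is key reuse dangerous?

Step 1: c1 XOR c2 = (m1 XOR k) XOR (m2 XOR k).
Step 2: By XOR associativity/commutativity: = m1 XOR m2 XOR k XOR k = m1 XOR m2.
Step 3: 10110111 XOR 00001111 = 10111000 = 184.
Step 4: The key cancels out! An attacker learns m1 XOR m2 = 184, revealing the relationship between plaintexts.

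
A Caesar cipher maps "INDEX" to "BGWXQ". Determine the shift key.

Step 1: Compare first letters: I (position 8) -> B (position 1).
Step 2: Shift = (1 - 8) mod 26 = 19.
The shift value is 19.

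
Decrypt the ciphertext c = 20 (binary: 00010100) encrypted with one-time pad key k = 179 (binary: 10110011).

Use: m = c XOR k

Step 1: XOR ciphertext with key:
  Ciphertext: 00010100
  Key:        10110011
  XOR:        10100111
Step 2: Plaintext = 10100111 = 167 in decimal.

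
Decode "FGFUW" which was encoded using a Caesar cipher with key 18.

Step 1: Reverse the shift by subtracting 18 from each letter position.
  F (position 5) -> position (5-18) mod 26 = 13 -> N
  G (position 6) -> position (6-18) mod 26 = 14 -> O
  F (position 5) -> position (5-18) mod 26 = 13 -> N
  U (position 20) -> position (20-18) mod 26 = 2 -> C
  W (position 22) -> position (22-18) mod 26 = 4 -> E
Decrypted message: NONCE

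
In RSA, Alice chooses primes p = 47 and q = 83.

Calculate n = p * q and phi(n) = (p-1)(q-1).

Step 1: n = p * q = 47 * 83 = 3901.
Step 2: phi(n) = (p-1)(q-1) = 46 * 82 = 3772.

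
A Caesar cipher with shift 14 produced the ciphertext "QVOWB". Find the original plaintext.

Step 1: Reverse the shift by subtracting 14 from each letter position.
  Q (position 16) -> position (16-14) mod 26 = 2 -> C
  V (position 21) -> position (21-14) mod 26 = 7 -> H
  O (position 14) -> position (14-14) mod 26 = 0 -> A
  W (position 22) -> position (22-14) mod 26 = 8 -> I
  B (position 1) -> position (1-14) mod 26 = 13 -> N
Decrypted message: CHAIN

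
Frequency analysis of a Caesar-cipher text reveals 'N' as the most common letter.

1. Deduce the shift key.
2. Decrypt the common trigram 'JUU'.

Step 1: In English, 'E' is the most frequent letter (12.7%).
Step 2: The most frequent ciphertext letter is 'N' (position 13).
Step 3: Shift = (13 - 4) mod 26 = 9.
Step 4: Decrypt 'JUU' by shifting back 9:
  J -> A
  U -> L
  U -> L
Step 5: 'JUU' decrypts to 'ALL'.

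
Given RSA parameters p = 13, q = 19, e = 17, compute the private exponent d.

Step 1: n = 13 * 19 = 247.
Step 2: phi(n) = 12 * 18 = 216.
Step 3: Find d such that 17 * d = 1 (mod 216).
Step 4: d = 17^(-1) mod 216 = 89.
Verification: 17 * 89 = 1513 = 7 * 216 + 1.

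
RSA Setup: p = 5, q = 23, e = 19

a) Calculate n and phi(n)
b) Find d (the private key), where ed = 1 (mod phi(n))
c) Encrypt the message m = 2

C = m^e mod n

Step 1: n = 5 * 23 = 115.
Step 2: phi(n) = (5-1)(23-1) = 4 * 22 = 88.
Step 3: Find d = 19^(-1) mod 88 = 51.
  Verify: 19 * 51 = 969 = 1 (mod 88).
Step 4: C = 2^19 mod 115 = 3.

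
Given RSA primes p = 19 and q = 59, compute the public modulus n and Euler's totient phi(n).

Step 1: n = p * q = 19 * 59 = 1121.
Step 2: phi(n) = (p-1)(q-1) = 18 * 58 = 1044.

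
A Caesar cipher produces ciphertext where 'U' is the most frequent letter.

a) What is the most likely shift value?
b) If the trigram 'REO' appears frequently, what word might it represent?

Step 1: In English, 'E' is the most frequent letter (12.7%).
Step 2: The most frequent ciphertext letter is 'U' (position 20).
Step 3: Shift = (20 - 4) mod 26 = 16.
Step 4: Decrypt 'REO' by shifting back 16:
  R -> B
  E -> O
  O -> Y
Step 5: 'REO' decrypts to 'BOY'.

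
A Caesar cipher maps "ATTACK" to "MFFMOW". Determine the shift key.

Step 1: Compare first letters: A (position 0) -> M (position 12).
Step 2: Shift = (12 - 0) mod 26 = 12.
The shift value is 12.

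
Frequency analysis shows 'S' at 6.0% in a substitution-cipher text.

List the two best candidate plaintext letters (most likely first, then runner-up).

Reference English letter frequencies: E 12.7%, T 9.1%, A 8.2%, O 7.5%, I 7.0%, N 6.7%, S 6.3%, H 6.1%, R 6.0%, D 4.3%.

Step 1: Observed frequency of 'S' is 6.0%.
Step 2: Compute distances to each reference frequency and sort:
  R (6.0%): difference = 0.0% <-- BEST
  H (6.1%): difference = 0.1% <-- RUNNER-UP
  S (6.3%): difference = 0.3%
  N (6.7%): difference = 0.7%
  I (7.0%): difference = 1.0%
Step 3: Most likely is 'R' (6.0%, diff 0.0%); second most likely is 'H' (6.1%, diff 0.1%).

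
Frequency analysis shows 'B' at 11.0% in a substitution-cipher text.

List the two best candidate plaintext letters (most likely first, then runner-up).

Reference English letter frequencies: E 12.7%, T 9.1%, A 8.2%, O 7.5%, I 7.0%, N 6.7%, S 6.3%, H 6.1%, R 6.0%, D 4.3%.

Step 1: Observed frequency of 'B' is 11.0%.
Step 2: Compute distances to each reference frequency and sort:
  E (12.7%): difference = 1.7% <-- BEST
  T (9.1%): difference = 1.9% <-- RUNNER-UP
  A (8.2%): difference = 2.8%
  O (7.5%): difference = 3.5%
  I (7.0%): difference = 4.0%
Step 3: Most likely is 'E' (12.7%, diff 1.7%); second most likely is 'T' (9.1%, diff 1.9%).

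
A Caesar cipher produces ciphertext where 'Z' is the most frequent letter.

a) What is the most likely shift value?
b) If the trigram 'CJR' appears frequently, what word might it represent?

Step 1: In English, 'E' is the most frequent letter (12.7%).
Step 2: The most frequent ciphertext letter is 'Z' (position 25).
Step 3: Shift = (25 - 4) mod 26 = 21.
Step 4: Decrypt 'CJR' by shifting back 21:
  C -> H
  J -> O
  R -> W
Step 5: 'CJR' decrypts to 'HOW'.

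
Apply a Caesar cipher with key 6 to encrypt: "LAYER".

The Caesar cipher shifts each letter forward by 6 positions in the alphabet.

Step 1: For each letter, shift forward by 6 positions (mod 26).
  L (position 11) -> position (11+6) mod 26 = 17 -> R
  A (position 0) -> position (0+6) mod 26 = 6 -> G
  Y (position 24) -> position (24+6) mod 26 = 4 -> E
  E (position 4) -> position (4+6) mod 26 = 10 -> K
  R (position 17) -> position (17+6) mod 26 = 23 -> X
Result: RGEKX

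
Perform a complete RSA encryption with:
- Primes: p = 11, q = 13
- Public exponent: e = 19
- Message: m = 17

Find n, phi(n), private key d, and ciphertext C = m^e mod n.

Step 1: n = 11 * 13 = 143.
Step 2: phi(n) = (11-1)(13-1) = 10 * 12 = 120.
Step 3: Find d = 19^(-1) mod 120 = 19.
  Verify: 19 * 19 = 361 = 1 (mod 120).
Step 4: C = 17^19 mod 143 = 134.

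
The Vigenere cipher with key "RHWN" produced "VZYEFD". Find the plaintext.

Step 1: Extend key: RHWNRH
Step 2: Decrypt each letter (c - k) mod 26:
  V(21) - R(17) = (21-17) mod 26 = 4 = E
  Z(25) - H(7) = (25-7) mod 26 = 18 = S
  Y(24) - W(22) = (24-22) mod 26 = 2 = C
  E(4) - N(13) = (4-13) mod 26 = 17 = R
  F(5) - R(17) = (5-17) mod 26 = 14 = O
  D(3) - H(7) = (3-7) mod 26 = 22 = W
Plaintext: ESCROW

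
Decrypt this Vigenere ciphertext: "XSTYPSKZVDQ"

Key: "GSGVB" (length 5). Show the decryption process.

Step 1: Key 'GSGVB' has length 5. Extended key: GSGVBGSGVBG
Step 2: Decrypt each position:
  X(23) - G(6) = 17 = R
  S(18) - S(18) = 0 = A
  T(19) - G(6) = 13 = N
  Y(24) - V(21) = 3 = D
  P(15) - B(1) = 14 = O
  S(18) - G(6) = 12 = M
  K(10) - S(18) = 18 = S
  Z(25) - G(6) = 19 = T
  V(21) - V(21) = 0 = A
  D(3) - B(1) = 2 = C
  Q(16) - G(6) = 10 = K
Plaintext: RANDOMSTACK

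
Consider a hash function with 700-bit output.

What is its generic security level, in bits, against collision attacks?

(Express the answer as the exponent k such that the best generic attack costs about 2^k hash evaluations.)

Step 1: The hash has a 700-bit output.
Step 2: Collision resistance means it should be infeasible to find any x != y with h(x) = h(y).
By the birthday bound, a generic collision search succeeds after about sqrt(2^700) = 2^(700/2) = 2^350 evaluations.
Step 3: Security level = 350 bits.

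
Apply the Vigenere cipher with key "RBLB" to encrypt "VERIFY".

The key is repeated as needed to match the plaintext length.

Step 1: Repeat key to match plaintext length:
  Plaintext: VERIFY
  Key:       RBLBRB
Step 2: Encrypt each letter:
  V(21) + R(17) = (21+17) mod 26 = 12 = M
  E(4) + B(1) = (4+1) mod 26 = 5 = F
  R(17) + L(11) = (17+11) mod 26 = 2 = C
  I(8) + B(1) = (8+1) mod 26 = 9 = J
  F(5) + R(17) = (5+17) mod 26 = 22 = W
  Y(24) + B(1) = (24+1) mod 26 = 25 = Z
Ciphertext: MFCJWZ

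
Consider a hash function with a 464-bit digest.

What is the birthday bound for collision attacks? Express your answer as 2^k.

Step 1: The birthday paradox gives collision probability ~50% after sqrt(2^n) = 2^(n/2) hashes.
Step 2: For 464-bit output: 2^(464/2) = 2^232.
Step 3: Approximately 2^232 hash computations needed.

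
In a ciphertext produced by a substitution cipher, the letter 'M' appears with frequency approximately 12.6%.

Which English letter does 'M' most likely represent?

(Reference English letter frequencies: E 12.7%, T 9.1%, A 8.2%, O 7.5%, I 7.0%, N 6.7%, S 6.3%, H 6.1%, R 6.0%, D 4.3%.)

Step 1: The observed frequency is 12.6%.
Step 2: Compare with English frequencies:
  E: 12.7% (difference: 0.1%) <-- closest
  T: 9.1% (difference: 3.5%)
  A: 8.2% (difference: 4.4%)
  O: 7.5% (difference: 5.1%)
  I: 7.0% (difference: 5.6%)
  N: 6.7% (difference: 5.9%)
  S: 6.3% (difference: 6.3%)
  H: 6.1% (difference: 6.5%)
  R: 6.0% (difference: 6.6%)
  D: 4.3% (difference: 8.3%)
Step 3: 'M' most likely represents 'E' (frequency 12.7%).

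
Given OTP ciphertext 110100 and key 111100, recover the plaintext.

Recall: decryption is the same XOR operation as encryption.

Step 1: XOR ciphertext with key:
  Ciphertext: 110100
  Key:        111100
  XOR:        001000
Step 2: Plaintext = 001000 = 8 in decimal.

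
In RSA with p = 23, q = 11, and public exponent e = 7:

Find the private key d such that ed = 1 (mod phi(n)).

Step 1: n = 23 * 11 = 253.
Step 2: phi(n) = 22 * 10 = 220.
Step 3: Find d such that 7 * d = 1 (mod 220).
Step 4: d = 7^(-1) mod 220 = 63.
Verification: 7 * 63 = 441 = 2 * 220 + 1.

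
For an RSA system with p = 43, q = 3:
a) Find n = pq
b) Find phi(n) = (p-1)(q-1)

Step 1: n = p * q = 43 * 3 = 129.
Step 2: phi(n) = (p-1)(q-1) = 42 * 2 = 84.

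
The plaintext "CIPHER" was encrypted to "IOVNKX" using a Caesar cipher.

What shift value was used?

Step 1: Compare first letters: C (position 2) -> I (position 8).
Step 2: Shift = (8 - 2) mod 26 = 6.
The shift value is 6.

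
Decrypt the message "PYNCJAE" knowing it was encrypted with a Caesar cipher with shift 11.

Step 1: Reverse the shift by subtracting 11 from each letter position.
  P (position 15) -> position (15-11) mod 26 = 4 -> E
  Y (position 24) -> position (24-11) mod 26 = 13 -> N
  N (position 13) -> position (13-11) mod 26 = 2 -> C
  C (position 2) -> position (2-11) mod 26 = 17 -> R
  J (position 9) -> position (9-11) mod 26 = 24 -> Y
  A (position 0) -> position (0-11) mod 26 = 15 -> P
  E (position 4) -> position (4-11) mod 26 = 19 -> T
Decrypted message: ENCRYPT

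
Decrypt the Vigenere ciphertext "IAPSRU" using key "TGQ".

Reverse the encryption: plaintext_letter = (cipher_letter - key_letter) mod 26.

Step 1: Extend key: TGQTGQ
Step 2: Decrypt each letter (c - k) mod 26:
  I(8) - T(19) = (8-19) mod 26 = 15 = P
  A(0) - G(6) = (0-6) mod 26 = 20 = U
  P(15) - Q(16) = (15-16) mod 26 = 25 = Z
  S(18) - T(19) = (18-19) mod 26 = 25 = Z
  R(17) - G(6) = (17-6) mod 26 = 11 = L
  U(20) - Q(16) = (20-16) mod 26 = 4 = E
Plaintext: PUZZLE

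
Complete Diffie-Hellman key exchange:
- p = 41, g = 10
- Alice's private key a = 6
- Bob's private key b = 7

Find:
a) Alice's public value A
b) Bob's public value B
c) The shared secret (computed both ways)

Step 1: A = g^a mod p = 10^6 mod 41 = 10.
Step 2: B = g^b mod p = 10^7 mod 41 = 18.
Step 3: Alice computes s = B^a mod p = 18^6 mod 41 = 18.
Step 4: Bob computes s = A^b mod p = 10^7 mod 41 = 18.
Both sides agree: shared secret = 18.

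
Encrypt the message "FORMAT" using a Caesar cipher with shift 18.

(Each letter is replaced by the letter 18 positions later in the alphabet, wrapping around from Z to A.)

Step 1: For each letter, shift forward by 18 positions (mod 26).
  F (position 5) -> position (5+18) mod 26 = 23 -> X
  O (position 14) -> position (14+18) mod 26 = 6 -> G
  R (position 17) -> position (17+18) mod 26 = 9 -> J
  M (position 12) -> position (12+18) mod 26 = 4 -> E
  A (position 0) -> position (0+18) mod 26 = 18 -> S
  T (position 19) -> position (19+18) mod 26 = 11 -> L
Result: XGJESL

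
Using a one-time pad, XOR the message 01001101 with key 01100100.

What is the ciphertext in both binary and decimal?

Step 1: Write out the XOR operation bit by bit:
  Message: 01001101
  Key:     01100100
  XOR:     00101001
Step 2: Convert to decimal: 00101001 = 41.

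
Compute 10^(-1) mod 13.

Step 1: We need x such that 10 * x = 1 (mod 13).
Step 2: Using the extended Euclidean algorithm or trial:
  10 * 4 = 40 = 3 * 13 + 1.
Step 3: Since 40 mod 13 = 1, the inverse is x = 4.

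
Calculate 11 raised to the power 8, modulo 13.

Step 1: Compute 11^8 mod 13 step by step, reducing modulo 13 at each step.
  11^1 mod 13 = 11
  11^2 mod 13 = (11 * 11) mod 13 = 4
  11^3 mod 13 = (4 * 11) mod 13 = 5
  11^4 mod 13 = (5 * 11) mod 13 = 3
  11^5 mod 13 = (3 * 11) mod 13 = 7
  11^6 mod 13 = (7 * 11) mod 13 = 12
  11^7 mod 13 = (12 * 11) mod 13 = 2
  11^8 mod 13 = (2 * 11) mod 13 = 9
Step 2: Result = 9.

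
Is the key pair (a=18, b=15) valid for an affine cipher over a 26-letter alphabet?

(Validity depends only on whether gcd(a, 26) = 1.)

Step 1: Compute gcd(18, 26).
Step 2: gcd(18, 26) = 2.
Since gcd = 2 != 1, 18 shares a common factor with 26, so it cannot be used.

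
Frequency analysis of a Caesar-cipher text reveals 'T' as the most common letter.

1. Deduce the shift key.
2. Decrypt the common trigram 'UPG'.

Step 1: In English, 'E' is the most frequent letter (12.7%).
Step 2: The most frequent ciphertext letter is 'T' (position 19).
Step 3: Shift = (19 - 4) mod 26 = 15.
Step 4: Decrypt 'UPG' by shifting back 15:
  U -> F
  P -> A
  G -> R
Step 5: 'UPG' decrypts to 'FAR'.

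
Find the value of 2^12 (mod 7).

Step 1: Compute 2^12 mod 7 step by step, reducing modulo 7 at each step.
  2^1 mod 7 = 2
  2^2 mod 7 = (2 * 2) mod 7 = 4
  2^3 mod 7 = (4 * 2) mod 7 = 1
  2^4 mod 7 = (1 * 2) mod 7 = 2
  2^5 mod 7 = (2 * 2) mod 7 = 4
  2^6 mod 7 = (4 * 2) mod 7 = 1
  2^7 mod 7 = (1 * 2) mod 7 = 2
  2^8 mod 7 = (2 * 2) mod 7 = 4
  2^9 mod 7 = (4 * 2) mod 7 = 1
  2^10 mod 7 = (1 * 2) mod 7 = 2
  2^11 mod 7 = (2 * 2) mod 7 = 4
  2^12 mod 7 = (4 * 2) mod 7 = 1
Step 2: Result = 1.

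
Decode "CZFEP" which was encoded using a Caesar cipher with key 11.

Step 1: Reverse the shift by subtracting 11 from each letter position.
  C (position 2) -> position (2-11) mod 26 = 17 -> R
  Z (position 25) -> position (25-11) mod 26 = 14 -> O
  F (position 5) -> position (5-11) mod 26 = 20 -> U
  E (position 4) -> position (4-11) mod 26 = 19 -> T
  P (position 15) -> position (15-11) mod 26 = 4 -> E
Decrypted message: ROUTE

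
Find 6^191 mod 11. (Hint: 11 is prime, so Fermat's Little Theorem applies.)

Step 1: Since 11 is prime, by Fermat's Little Theorem: 6^10 = 1 (mod 11).
Step 2: Reduce exponent: 191 mod 10 = 1.
Step 3: So 6^191 = 6^1 (mod 11).
Step 4: 6^1 mod 11 = 6.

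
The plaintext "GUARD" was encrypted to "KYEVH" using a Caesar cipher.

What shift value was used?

Step 1: Compare first letters: G (position 6) -> K (position 10).
Step 2: Shift = (10 - 6) mod 26 = 4.
The shift value is 4.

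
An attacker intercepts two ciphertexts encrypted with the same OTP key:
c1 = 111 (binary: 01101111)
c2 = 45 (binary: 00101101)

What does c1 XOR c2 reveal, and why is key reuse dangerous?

Step 1: c1 XOR c2 = (m1 XOR k) XOR (m2 XOR k).
Step 2: By XOR associativity/commutativity: = m1 XOR m2 XOR k XOR k = m1 XOR m2.
Step 3: 01101111 XOR 00101101 = 01000010 = 66.
Step 4: The key cancels out! An attacker learns m1 XOR m2 = 66, revealing the relationship between plaintexts.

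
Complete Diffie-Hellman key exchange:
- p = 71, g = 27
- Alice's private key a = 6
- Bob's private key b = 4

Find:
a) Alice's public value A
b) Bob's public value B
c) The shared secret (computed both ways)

Step 1: A = g^a mod p = 27^6 mod 71 = 43.
Step 2: B = g^b mod p = 27^4 mod 71 = 6.
Step 3: Alice computes s = B^a mod p = 6^6 mod 71 = 9.
Step 4: Bob computes s = A^b mod p = 43^4 mod 71 = 9.
Both sides agree: shared secret = 9.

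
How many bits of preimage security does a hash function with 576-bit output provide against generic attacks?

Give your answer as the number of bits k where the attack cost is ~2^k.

Step 1: The hash has a 576-bit output.
Step 2: Preimage resistance means: given a digest h(x), it should be infeasible to find any input that hashes to it.
With a 576-bit output there are 2^576 possible digests, so a generic brute-force preimage search costs about 2^576 evaluations.
Step 3: Security level = 576 bits.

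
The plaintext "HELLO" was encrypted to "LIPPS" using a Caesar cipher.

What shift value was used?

Step 1: Compare first letters: H (position 7) -> L (position 11).
Step 2: Shift = (11 - 7) mod 26 = 4.
The shift value is 4.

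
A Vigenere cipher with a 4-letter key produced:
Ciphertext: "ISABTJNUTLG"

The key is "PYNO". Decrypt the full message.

Step 1: Key 'PYNO' has length 4. Extended key: PYNOPYNOPYN
Step 2: Decrypt each position:
  I(8) - P(15) = 19 = T
  S(18) - Y(24) = 20 = U
  A(0) - N(13) = 13 = N
  B(1) - O(14) = 13 = N
  T(19) - P(15) = 4 = E
  J(9) - Y(24) = 11 = L
  N(13) - N(13) = 0 = A
  U(20) - O(14) = 6 = G
  T(19) - P(15) = 4 = E
  L(11) - Y(24) = 13 = N
  G(6) - N(13) = 19 = T
Plaintext: TUNNELAGENT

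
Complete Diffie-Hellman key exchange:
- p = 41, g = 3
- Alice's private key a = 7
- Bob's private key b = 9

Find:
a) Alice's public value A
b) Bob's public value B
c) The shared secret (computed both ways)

Step 1: A = g^a mod p = 3^7 mod 41 = 14.
Step 2: B = g^b mod p = 3^9 mod 41 = 3.
Step 3: Alice computes s = B^a mod p = 3^7 mod 41 = 14.
Step 4: Bob computes s = A^b mod p = 14^9 mod 41 = 14.
Both sides agree: shared secret = 14.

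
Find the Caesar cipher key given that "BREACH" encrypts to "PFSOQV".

Step 1: Compare first letters: B (position 1) -> P (position 15).
Step 2: Shift = (15 - 1) mod 26 = 14.
The shift value is 14.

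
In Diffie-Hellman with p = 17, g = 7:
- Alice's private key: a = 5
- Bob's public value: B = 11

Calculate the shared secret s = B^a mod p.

Step 1: s = B^a mod p = 11^5 mod 17.
  11^1 mod 17 = 11
  11^2 mod 17 = (11 * 11) mod 17 = 2
  11^3 mod 17 = (2 * 11) mod 17 = 5
  11^4 mod 17 = (5 * 11) mod 17 = 4
  11^5 mod 17 = (4 * 11) mod 17 = 10
Result: shared secret = 10.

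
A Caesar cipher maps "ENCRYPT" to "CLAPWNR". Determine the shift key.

Step 1: Compare first letters: E (position 4) -> C (position 2).
Step 2: Shift = (2 - 4) mod 26 = 24.
The shift value is 24.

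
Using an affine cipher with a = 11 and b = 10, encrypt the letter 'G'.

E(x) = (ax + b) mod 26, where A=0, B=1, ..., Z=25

Step 1: Convert 'G' to number: x = 6.
Step 2: E(6) = (11 * 6 + 10) mod 26 = 76 mod 26 = 24.
Step 3: Convert 24 back to letter: Y.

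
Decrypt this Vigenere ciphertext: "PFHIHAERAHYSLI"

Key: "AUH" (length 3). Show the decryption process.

Step 1: Key 'AUH' has length 3. Extended key: AUHAUHAUHAUHAU
Step 2: Decrypt each position:
  P(15) - A(0) = 15 = P
  F(5) - U(20) = 11 = L
  H(7) - H(7) = 0 = A
  I(8) - A(0) = 8 = I
  H(7) - U(20) = 13 = N
  A(0) - H(7) = 19 = T
  E(4) - A(0) = 4 = E
  R(17) - U(20) = 23 = X
  A(0) - H(7) = 19 = T
  H(7) - A(0) = 7 = H
  Y(24) - U(20) = 4 = E
  S(18) - H(7) = 11 = L
  L(11) - A(0) = 11 = L
  I(8) - U(20) = 14 = O
Plaintext: PLAINTEXTHELLO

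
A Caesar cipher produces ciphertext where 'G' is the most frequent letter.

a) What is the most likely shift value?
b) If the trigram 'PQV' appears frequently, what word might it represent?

Step 1: In English, 'E' is the most frequent letter (12.7%).
Step 2: The most frequent ciphertext letter is 'G' (position 6).
Step 3: Shift = (6 - 4) mod 26 = 2.
Step 4: Decrypt 'PQV' by shifting back 2:
  P -> N
  Q -> O
  V -> T
Step 5: 'PQV' decrypts to 'NOT'.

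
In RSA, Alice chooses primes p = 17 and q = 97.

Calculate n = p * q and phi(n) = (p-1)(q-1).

Step 1: n = p * q = 17 * 97 = 1649.
Step 2: phi(n) = (p-1)(q-1) = 16 * 96 = 1536.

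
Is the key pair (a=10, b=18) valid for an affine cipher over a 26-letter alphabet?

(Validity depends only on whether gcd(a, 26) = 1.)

Step 1: Compute gcd(10, 26).
Step 2: gcd(10, 26) = 2.
Since gcd = 2 != 1, 10 shares a common factor with 26, so it cannot be used.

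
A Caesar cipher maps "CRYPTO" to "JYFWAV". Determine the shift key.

Step 1: Compare first letters: C (position 2) -> J (position 9).
Step 2: Shift = (9 - 2) mod 26 = 7.
The shift value is 7.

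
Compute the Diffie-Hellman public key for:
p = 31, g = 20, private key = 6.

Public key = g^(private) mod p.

Step 1: A = g^a mod p = 20^6 mod 31.
  20^1 mod 31 = 20
  20^2 mod 31 = (20 * 20) mod 31 = 28
  20^3 mod 31 = (28 * 20) mod 31 = 2
  20^4 mod 31 = (2 * 20) mod 31 = 9
  20^5 mod 31 = (9 * 20) mod 31 = 25
  20^6 mod 31 = (25 * 20) mod 31 = 4
Result: A = 4.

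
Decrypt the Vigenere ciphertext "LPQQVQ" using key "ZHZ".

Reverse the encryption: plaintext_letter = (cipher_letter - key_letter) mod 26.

Step 1: Extend key: ZHZZHZ
Step 2: Decrypt each letter (c - k) mod 26:
  L(11) - Z(25) = (11-25) mod 26 = 12 = M
  P(15) - H(7) = (15-7) mod 26 = 8 = I
  Q(16) - Z(25) = (16-25) mod 26 = 17 = R
  Q(16) - Z(25) = (16-25) mod 26 = 17 = R
  V(21) - H(7) = (21-7) mod 26 = 14 = O
  Q(16) - Z(25) = (16-25) mod 26 = 17 = R
Plaintext: MIRROR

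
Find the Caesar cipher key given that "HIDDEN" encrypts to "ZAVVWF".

Step 1: Compare first letters: H (position 7) -> Z (position 25).
Step 2: Shift = (25 - 7) mod 26 = 18.
The shift value is 18.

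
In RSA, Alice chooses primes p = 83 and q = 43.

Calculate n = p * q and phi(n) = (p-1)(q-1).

Step 1: n = p * q = 83 * 43 = 3569.
Step 2: phi(n) = (p-1)(q-1) = 82 * 42 = 3444.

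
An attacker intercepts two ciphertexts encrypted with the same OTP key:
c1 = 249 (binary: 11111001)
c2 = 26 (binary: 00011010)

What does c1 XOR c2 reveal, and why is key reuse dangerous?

Step 1: c1 XOR c2 = (m1 XOR k) XOR (m2 XOR k).
Step 2: By XOR associativity/commutativity: = m1 XOR m2 XOR k XOR k = m1 XOR m2.
Step 3: 11111001 XOR 00011010 = 11100011 = 227.
Step 4: The key cancels out! An attacker learns m1 XOR m2 = 227, revealing the relationship between plaintexts.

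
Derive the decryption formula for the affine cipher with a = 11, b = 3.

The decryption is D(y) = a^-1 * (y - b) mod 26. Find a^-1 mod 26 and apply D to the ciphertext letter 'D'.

Step 1: Find a^-1, the modular inverse of 11 mod 26.
Step 2: We need 11 * a^-1 = 1 (mod 26).
Step 3: 11 * 19 = 209 = 8 * 26 + 1, so a^-1 = 19.
Step 4: D(y) = 19(y - 3) mod 26.
Step 5: Apply to 'D' (y = 3): D(3) = 19 * (3 - 3) mod 26 = 19 * 0 mod 26 = 0 -> 'A'.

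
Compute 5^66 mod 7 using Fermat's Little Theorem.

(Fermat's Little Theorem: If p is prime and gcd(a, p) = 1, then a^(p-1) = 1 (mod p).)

Step 1: Since 7 is prime, by Fermat's Little Theorem: 5^6 = 1 (mod 7).
Step 2: Reduce exponent: 66 mod 6 = 0.
Step 3: So 5^66 = 5^0 (mod 7).
Step 4: 5^0 mod 7 = 1.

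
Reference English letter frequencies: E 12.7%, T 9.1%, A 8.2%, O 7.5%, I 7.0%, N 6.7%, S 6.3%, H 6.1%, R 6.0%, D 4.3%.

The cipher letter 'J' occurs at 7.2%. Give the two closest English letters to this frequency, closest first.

Step 1: Observed frequency of 'J' is 7.2%.
Step 2: Compute distances to each reference frequency and sort:
  I (7.0%): difference = 0.2% <-- BEST
  O (7.5%): difference = 0.3% <-- RUNNER-UP
  N (6.7%): difference = 0.5%
  S (6.3%): difference = 0.9%
  A (8.2%): difference = 1.0%
Step 3: Most likely is 'I' (7.0%, diff 0.2%); second most likely is 'O' (7.5%, diff 0.3%).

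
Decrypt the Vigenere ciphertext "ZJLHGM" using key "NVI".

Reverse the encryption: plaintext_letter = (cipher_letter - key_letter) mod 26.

Step 1: Extend key: NVINVI
Step 2: Decrypt each letter (c - k) mod 26:
  Z(25) - N(13) = (25-13) mod 26 = 12 = M
  J(9) - V(21) = (9-21) mod 26 = 14 = O
  L(11) - I(8) = (11-8) mod 26 = 3 = D
  H(7) - N(13) = (7-13) mod 26 = 20 = U
  G(6) - V(21) = (6-21) mod 26 = 11 = L
  M(12) - I(8) = (12-8) mod 26 = 4 = E
Plaintext: MODULE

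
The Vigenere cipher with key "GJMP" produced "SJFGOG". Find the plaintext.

Step 1: Extend key: GJMPGJ
Step 2: Decrypt each letter (c - k) mod 26:
  S(18) - G(6) = (18-6) mod 26 = 12 = M
  J(9) - J(9) = (9-9) mod 26 = 0 = A
  F(5) - M(12) = (5-12) mod 26 = 19 = T
  G(6) - P(15) = (6-15) mod 26 = 17 = R
  O(14) - G(6) = (14-6) mod 26 = 8 = I
  G(6) - J(9) = (6-9) mod 26 = 23 = X
Plaintext: MATRIX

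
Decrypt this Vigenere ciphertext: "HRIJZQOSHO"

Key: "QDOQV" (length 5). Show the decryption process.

Step 1: Key 'QDOQV' has length 5. Extended key: QDOQVQDOQV
Step 2: Decrypt each position:
  H(7) - Q(16) = 17 = R
  R(17) - D(3) = 14 = O
  I(8) - O(14) = 20 = U
  J(9) - Q(16) = 19 = T
  Z(25) - V(21) = 4 = E
  Q(16) - Q(16) = 0 = A
  O(14) - D(3) = 11 = L
  S(18) - O(14) = 4 = E
  H(7) - Q(16) = 17 = R
  O(14) - V(21) = 19 = T
Plaintext: ROUTEALERT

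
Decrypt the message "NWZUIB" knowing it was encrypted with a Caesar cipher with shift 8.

Step 1: Reverse the shift by subtracting 8 from each letter position.
  N (position 13) -> position (13-8) mod 26 = 5 -> F
  W (position 22) -> position (22-8) mod 26 = 14 -> O
  Z (position 25) -> position (25-8) mod 26 = 17 -> R
  U (position 20) -> position (20-8) mod 26 = 12 -> M
  I (position 8) -> position (8-8) mod 26 = 0 -> A
  B (position 1) -> position (1-8) mod 26 = 19 -> T
Decrypted message: FORMAT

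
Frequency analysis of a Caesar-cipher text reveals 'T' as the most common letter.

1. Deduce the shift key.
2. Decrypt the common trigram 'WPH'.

Step 1: In English, 'E' is the most frequent letter (12.7%).
Step 2: The most frequent ciphertext letter is 'T' (position 19).
Step 3: Shift = (19 - 4) mod 26 = 15.
Step 4: Decrypt 'WPH' by shifting back 15:
  W -> H
  P -> A
  H -> S
Step 5: 'WPH' decrypts to 'HAS'.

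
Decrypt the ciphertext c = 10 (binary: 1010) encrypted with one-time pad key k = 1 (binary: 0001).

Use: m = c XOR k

Step 1: XOR ciphertext with key:
  Ciphertext: 1010
  Key:        0001
  XOR:        1011
Step 2: Plaintext = 1011 = 11 in decimal.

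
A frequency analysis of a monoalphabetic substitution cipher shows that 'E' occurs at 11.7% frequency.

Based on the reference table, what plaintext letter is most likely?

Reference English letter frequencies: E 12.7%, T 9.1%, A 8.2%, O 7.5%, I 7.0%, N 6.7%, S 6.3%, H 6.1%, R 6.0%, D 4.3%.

Step 1: The observed frequency is 11.7%.
Step 2: Compare with English frequencies:
  E: 12.7% (difference: 1.0%) <-- closest
  T: 9.1% (difference: 2.6%)
  A: 8.2% (difference: 3.5%)
  O: 7.5% (difference: 4.2%)
  I: 7.0% (difference: 4.7%)
  N: 6.7% (difference: 5.0%)
  S: 6.3% (difference: 5.4%)
  H: 6.1% (difference: 5.6%)
  R: 6.0% (difference: 5.7%)
  D: 4.3% (difference: 7.4%)
Step 3: 'E' most likely represents 'E' (frequency 12.7%).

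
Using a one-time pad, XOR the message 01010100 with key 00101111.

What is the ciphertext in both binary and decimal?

Step 1: Write out the XOR operation bit by bit:
  Message: 01010100
  Key:     00101111
  XOR:     01111011
Step 2: Convert to decimal: 01111011 = 123.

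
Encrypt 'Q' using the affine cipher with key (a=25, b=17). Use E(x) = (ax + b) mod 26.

Step 1: Convert 'Q' to number: x = 16.
Step 2: E(16) = (25 * 16 + 17) mod 26 = 417 mod 26 = 1.
Step 3: Convert 1 back to letter: B.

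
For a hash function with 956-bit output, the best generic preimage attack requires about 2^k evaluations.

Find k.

Step 1: The hash has a 956-bit output.
Step 2: Preimage resistance means: given a digest h(x), it should be infeasible to find any input that hashes to it.
With a 956-bit output there are 2^956 possible digests, so a generic brute-force preimage search costs about 2^956 evaluations.
Step 3: Security level = 956 bits.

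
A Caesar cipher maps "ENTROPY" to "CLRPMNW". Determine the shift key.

Step 1: Compare first letters: E (position 4) -> C (position 2).
Step 2: Shift = (2 - 4) mod 26 = 24.
The shift value is 24.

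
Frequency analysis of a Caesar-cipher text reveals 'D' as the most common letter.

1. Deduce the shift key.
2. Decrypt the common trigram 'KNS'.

Step 1: In English, 'E' is the most frequent letter (12.7%).
Step 2: The most frequent ciphertext letter is 'D' (position 3).
Step 3: Shift = (3 - 4) mod 26 = 25.
Step 4: Decrypt 'KNS' by shifting back 25:
  K -> L
  N -> O
  S -> T
Step 5: 'KNS' decrypts to 'LOT'.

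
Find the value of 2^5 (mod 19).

Step 1: Compute 2^5 mod 19 step by step, reducing modulo 19 at each step.
  2^1 mod 19 = 2
  2^2 mod 19 = (2 * 2) mod 19 = 4
  2^3 mod 19 = (4 * 2) mod 19 = 8
  2^4 mod 19 = (8 * 2) mod 19 = 16
  2^5 mod 19 = (16 * 2) mod 19 = 13
Step 2: Result = 13.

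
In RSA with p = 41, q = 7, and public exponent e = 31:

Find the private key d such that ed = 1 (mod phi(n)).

Step 1: n = 41 * 7 = 287.
Step 2: phi(n) = 40 * 6 = 240.
Step 3: Find d such that 31 * d = 1 (mod 240).
Step 4: d = 31^(-1) mod 240 = 31.
Verification: 31 * 31 = 961 = 4 * 240 + 1.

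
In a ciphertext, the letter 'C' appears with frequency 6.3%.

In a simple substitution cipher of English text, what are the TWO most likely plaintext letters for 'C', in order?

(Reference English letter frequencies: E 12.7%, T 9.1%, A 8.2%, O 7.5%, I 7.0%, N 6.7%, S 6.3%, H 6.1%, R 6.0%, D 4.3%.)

Step 1: Observed frequency of 'C' is 6.3%.
Step 2: Compute distances to each reference frequency and sort:
  S (6.3%): difference = 0.0% <-- BEST
  H (6.1%): difference = 0.2% <-- RUNNER-UP
  R (6.0%): difference = 0.3%
  N (6.7%): difference = 0.4%
  I (7.0%): difference = 0.7%
Step 3: Most likely is 'S' (6.3%, diff 0.0%); second most likely is 'H' (6.1%, diff 0.2%).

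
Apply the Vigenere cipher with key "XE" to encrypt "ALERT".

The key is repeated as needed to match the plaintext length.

Step 1: Repeat key to match plaintext length:
  Plaintext: ALERT
  Key:       XEXEX
Step 2: Encrypt each letter:
  A(0) + X(23) = (0+23) mod 26 = 23 = X
  L(11) + E(4) = (11+4) mod 26 = 15 = P
  E(4) + X(23) = (4+23) mod 26 = 1 = B
  R(17) + E(4) = (17+4) mod 26 = 21 = V
  T(19) + X(23) = (19+23) mod 26 = 16 = Q
Ciphertext: XPBVQ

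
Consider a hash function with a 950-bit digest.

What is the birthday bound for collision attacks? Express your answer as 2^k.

Step 1: The birthday paradox gives collision probability ~50% after sqrt(2^n) = 2^(n/2) hashes.
Step 2: For 950-bit output: 2^(950/2) = 2^475.
Step 3: Approximately 2^475 hash computations needed.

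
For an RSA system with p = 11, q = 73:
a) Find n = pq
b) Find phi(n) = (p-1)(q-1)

Step 1: n = p * q = 11 * 73 = 803.
Step 2: phi(n) = (p-1)(q-1) = 10 * 72 = 720.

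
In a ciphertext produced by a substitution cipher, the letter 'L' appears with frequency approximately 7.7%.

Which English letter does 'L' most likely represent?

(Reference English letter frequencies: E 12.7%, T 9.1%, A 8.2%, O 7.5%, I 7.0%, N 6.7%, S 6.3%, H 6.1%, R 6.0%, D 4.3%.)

Step 1: The observed frequency is 7.7%.
Step 2: Compare with English frequencies:
  E: 12.7% (difference: 5.0%)
  T: 9.1% (difference: 1.4%)
  A: 8.2% (difference: 0.5%)
  O: 7.5% (difference: 0.2%) <-- closest
  I: 7.0% (difference: 0.7%)
  N: 6.7% (difference: 1.0%)
  S: 6.3% (difference: 1.4%)
  H: 6.1% (difference: 1.6%)
  R: 6.0% (difference: 1.7%)
  D: 4.3% (difference: 3.4%)
Step 3: 'L' most likely represents 'O' (frequency 7.5%).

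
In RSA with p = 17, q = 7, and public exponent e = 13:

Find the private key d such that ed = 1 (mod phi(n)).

Step 1: n = 17 * 7 = 119.
Step 2: phi(n) = 16 * 6 = 96.
Step 3: Find d such that 13 * d = 1 (mod 96).
Step 4: d = 13^(-1) mod 96 = 37.
Verification: 13 * 37 = 481 = 5 * 96 + 1.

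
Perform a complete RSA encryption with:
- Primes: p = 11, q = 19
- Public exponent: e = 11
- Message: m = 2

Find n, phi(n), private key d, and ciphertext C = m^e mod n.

Step 1: n = 11 * 19 = 209.
Step 2: phi(n) = (11-1)(19-1) = 10 * 18 = 180.
Step 3: Find d = 11^(-1) mod 180 = 131.
  Verify: 11 * 131 = 1441 = 1 (mod 180).
Step 4: C = 2^11 mod 209 = 167.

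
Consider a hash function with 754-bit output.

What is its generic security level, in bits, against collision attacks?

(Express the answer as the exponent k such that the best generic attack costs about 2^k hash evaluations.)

Step 1: The hash has a 754-bit output.
Step 2: Collision resistance means it should be infeasible to find any x != y with h(x) = h(y).
By the birthday bound, a generic collision search succeeds after about sqrt(2^754) = 2^(754/2) = 2^377 evaluations.
Step 3: Security level = 377 bits.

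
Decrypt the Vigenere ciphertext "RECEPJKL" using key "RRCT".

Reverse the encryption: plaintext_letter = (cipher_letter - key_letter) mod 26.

Step 1: Extend key: RRCTRRCT
Step 2: Decrypt each letter (c - k) mod 26:
  R(17) - R(17) = (17-17) mod 26 = 0 = A
  E(4) - R(17) = (4-17) mod 26 = 13 = N
  C(2) - C(2) = (2-2) mod 26 = 0 = A
  E(4) - T(19) = (4-19) mod 26 = 11 = L
  P(15) - R(17) = (15-17) mod 26 = 24 = Y
  J(9) - R(17) = (9-17) mod 26 = 18 = S
  K(10) - C(2) = (10-2) mod 26 = 8 = I
  L(11) - T(19) = (11-19) mod 26 = 18 = S
Plaintext: ANALYSIS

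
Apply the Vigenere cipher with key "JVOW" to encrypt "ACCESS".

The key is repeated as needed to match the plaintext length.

Step 1: Repeat key to match plaintext length:
  Plaintext: ACCESS
  Key:       JVOWJV
Step 2: Encrypt each letter:
  A(0) + J(9) = (0+9) mod 26 = 9 = J
  C(2) + V(21) = (2+21) mod 26 = 23 = X
  C(2) + O(14) = (2+14) mod 26 = 16 = Q
  E(4) + W(22) = (4+22) mod 26 = 0 = A
  S(18) + J(9) = (18+9) mod 26 = 1 = B
  S(18) + V(21) = (18+21) mod 26 = 13 = N
Ciphertext: JXQABN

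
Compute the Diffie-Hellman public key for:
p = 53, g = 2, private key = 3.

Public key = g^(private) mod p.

Step 1: A = g^a mod p = 2^3 mod 53.
  2^1 mod 53 = 2
  2^2 mod 53 = (2 * 2) mod 53 = 4
  2^3 mod 53 = (4 * 2) mod 53 = 8
Result: A = 8.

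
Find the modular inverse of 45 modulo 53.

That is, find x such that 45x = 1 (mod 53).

Step 1: We need x such that 45 * x = 1 (mod 53).
Step 2: Using the extended Euclidean algorithm or trial:
  45 * 33 = 1485 = 28 * 53 + 1.
Step 3: Since 1485 mod 53 = 1, the inverse is x = 33.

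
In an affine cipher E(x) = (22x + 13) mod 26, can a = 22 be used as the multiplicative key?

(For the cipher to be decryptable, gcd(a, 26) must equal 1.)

Step 1: Compute gcd(22, 26).
Step 2: gcd(22, 26) = 2.
Since gcd = 2 != 1, 22 shares a common factor with 26, so it cannot be used.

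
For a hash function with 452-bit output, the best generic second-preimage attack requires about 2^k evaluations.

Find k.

Step 1: The hash has a 452-bit output.
Step 2: Second-preimage resistance means: given a specific input x, it should be infeasible to find a different y with h(y) = h(x).
With a 452-bit output, a generic search for a second preimage costs about 2^452 evaluations (each trial matches the fixed target with probability 2^-452).
Step 3: Security level = 452 bits.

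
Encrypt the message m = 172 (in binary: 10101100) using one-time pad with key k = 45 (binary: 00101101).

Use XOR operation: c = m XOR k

Step 1: Write out the XOR operation bit by bit:
  Message: 10101100
  Key:     00101101
  XOR:     10000001
Step 2: Convert to decimal: 10000001 = 129.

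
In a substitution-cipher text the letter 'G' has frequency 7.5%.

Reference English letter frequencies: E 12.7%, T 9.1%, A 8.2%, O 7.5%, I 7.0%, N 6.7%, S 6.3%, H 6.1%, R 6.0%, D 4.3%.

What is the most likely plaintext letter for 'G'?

Step 1: The observed frequency is 7.5%.
Step 2: Compare with English frequencies:
  E: 12.7% (difference: 5.2%)
  T: 9.1% (difference: 1.6%)
  A: 8.2% (difference: 0.7%)
  O: 7.5% (difference: 0.0%) <-- closest
  I: 7.0% (difference: 0.5%)
  N: 6.7% (difference: 0.8%)
  S: 6.3% (difference: 1.2%)
  H: 6.1% (difference: 1.4%)
  R: 6.0% (difference: 1.5%)
  D: 4.3% (difference: 3.2%)
Step 3: 'G' most likely represents 'O' (frequency 7.5%).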